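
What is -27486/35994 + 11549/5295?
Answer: 45026056/31764705 ≈ 1.4175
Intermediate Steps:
-27486/35994 + 11549/5295 = -27486*1/35994 + 11549*(1/5295) = -4581/5999 + 11549/5295 = 45026056/31764705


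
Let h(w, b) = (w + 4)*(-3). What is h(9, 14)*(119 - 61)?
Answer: -2262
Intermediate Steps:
h(w, b) = -12 - 3*w (h(w, b) = (4 + w)*(-3) = -12 - 3*w)
h(9, 14)*(119 - 61) = (-12 - 3*9)*(119 - 61) = (-12 - 27)*58 = -39*58 = -2262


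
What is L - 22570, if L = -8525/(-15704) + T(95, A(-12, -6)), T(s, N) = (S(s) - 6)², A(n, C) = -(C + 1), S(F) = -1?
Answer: -353661259/15704 ≈ -22520.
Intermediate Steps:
A(n, C) = -1 - C (A(n, C) = -(1 + C) = -1 - C)
T(s, N) = 49 (T(s, N) = (-1 - 6)² = (-7)² = 49)
L = 778021/15704 (L = -8525/(-15704) + 49 = -8525*(-1/15704) + 49 = 8525/15704 + 49 = 778021/15704 ≈ 49.543)
L - 22570 = 778021/15704 - 22570 = -353661259/15704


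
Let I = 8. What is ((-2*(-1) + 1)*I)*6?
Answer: 144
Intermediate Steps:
((-2*(-1) + 1)*I)*6 = ((-2*(-1) + 1)*8)*6 = ((2 + 1)*8)*6 = (3*8)*6 = 24*6 = 144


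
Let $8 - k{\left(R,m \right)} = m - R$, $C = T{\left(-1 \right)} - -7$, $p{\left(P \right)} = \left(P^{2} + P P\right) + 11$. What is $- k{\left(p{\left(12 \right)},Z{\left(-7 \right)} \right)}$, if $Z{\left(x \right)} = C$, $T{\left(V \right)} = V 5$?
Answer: $-305$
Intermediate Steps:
$p{\left(P \right)} = 11 + 2 P^{2}$ ($p{\left(P \right)} = \left(P^{2} + P^{2}\right) + 11 = 2 P^{2} + 11 = 11 + 2 P^{2}$)
$T{\left(V \right)} = 5 V$
$C = 2$ ($C = 5 \left(-1\right) - -7 = -5 + 7 = 2$)
$Z{\left(x \right)} = 2$
$k{\left(R,m \right)} = 8 + R - m$ ($k{\left(R,m \right)} = 8 - \left(m - R\right) = 8 + \left(R - m\right) = 8 + R - m$)
$- k{\left(p{\left(12 \right)},Z{\left(-7 \right)} \right)} = - (8 + \left(11 + 2 \cdot 12^{2}\right) - 2) = - (8 + \left(11 + 2 \cdot 144\right) - 2) = - (8 + \left(11 + 288\right) - 2) = - (8 + 299 - 2) = \left(-1\right) 305 = -305$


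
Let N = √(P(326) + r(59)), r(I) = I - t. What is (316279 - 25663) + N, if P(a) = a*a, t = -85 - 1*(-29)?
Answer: 290616 + √106391 ≈ 2.9094e+5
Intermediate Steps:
t = -56 (t = -85 + 29 = -56)
P(a) = a²
r(I) = 56 + I (r(I) = I - 1*(-56) = I + 56 = 56 + I)
N = √106391 (N = √(326² + (56 + 59)) = √(106276 + 115) = √106391 ≈ 326.18)
(316279 - 25663) + N = (316279 - 25663) + √106391 = 290616 + √106391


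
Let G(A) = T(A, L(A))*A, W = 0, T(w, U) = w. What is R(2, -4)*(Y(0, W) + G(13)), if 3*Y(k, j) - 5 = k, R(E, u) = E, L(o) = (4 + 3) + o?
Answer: 1024/3 ≈ 341.33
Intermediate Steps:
L(o) = 7 + o
Y(k, j) = 5/3 + k/3
G(A) = A² (G(A) = A*A = A²)
R(2, -4)*(Y(0, W) + G(13)) = 2*((5/3 + (⅓)*0) + 13²) = 2*((5/3 + 0) + 169) = 2*(5/3 + 169) = 2*(512/3) = 1024/3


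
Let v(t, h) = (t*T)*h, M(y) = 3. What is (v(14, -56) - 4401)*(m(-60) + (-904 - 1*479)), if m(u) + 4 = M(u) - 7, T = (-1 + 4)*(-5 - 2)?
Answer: -16779633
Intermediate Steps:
T = -21 (T = 3*(-7) = -21)
v(t, h) = -21*h*t (v(t, h) = (t*(-21))*h = (-21*t)*h = -21*h*t)
m(u) = -8 (m(u) = -4 + (3 - 7) = -4 - 4 = -8)
(v(14, -56) - 4401)*(m(-60) + (-904 - 1*479)) = (-21*(-56)*14 - 4401)*(-8 + (-904 - 1*479)) = (16464 - 4401)*(-8 + (-904 - 479)) = 12063*(-8 - 1383) = 12063*(-1391) = -16779633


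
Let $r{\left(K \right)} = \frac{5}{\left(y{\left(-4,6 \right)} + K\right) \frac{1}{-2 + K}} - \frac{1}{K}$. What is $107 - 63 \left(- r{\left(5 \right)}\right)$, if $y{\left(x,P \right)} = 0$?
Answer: $\frac{1417}{5} \approx 283.4$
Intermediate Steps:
$r{\left(K \right)} = - \frac{1}{K} + \frac{5 \left(-2 + K\right)}{K}$ ($r{\left(K \right)} = \frac{5}{\left(0 + K\right) \frac{1}{-2 + K}} - \frac{1}{K} = \frac{5}{K \frac{1}{-2 + K}} - \frac{1}{K} = 5 \frac{-2 + K}{K} - \frac{1}{K} = \frac{5 \left(-2 + K\right)}{K} - \frac{1}{K} = - \frac{1}{K} + \frac{5 \left(-2 + K\right)}{K}$)
$107 - 63 \left(- r{\left(5 \right)}\right) = 107 - 63 \left(- (5 - \frac{11}{5})\right) = 107 - 63 \left(\left(-1\right) \frac{14}{5}\right) = 107 - - \frac{882}{5} = 107 + \frac{882}{5} = \frac{1417}{5}$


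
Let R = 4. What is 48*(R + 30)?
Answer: 1632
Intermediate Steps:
48*(R + 30) = 48*(4 + 30) = 48*34 = 1632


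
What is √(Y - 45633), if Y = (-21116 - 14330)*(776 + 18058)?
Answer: 3*I*√74181733 ≈ 25839.0*I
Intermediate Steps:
Y = -667589964 (Y = -35446*18834 = -667589964)
√(Y - 45633) = √(-667589964 - 45633) = √(-667635597) = 3*I*√74181733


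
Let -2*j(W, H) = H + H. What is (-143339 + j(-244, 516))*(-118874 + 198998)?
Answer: -11526238020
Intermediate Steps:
j(W, H) = -H (j(W, H) = -(H + H)/2 = -H)
(-143339 + j(-244, 516))*(-118874 + 198998) = (-143339 - 1*516)*(-118874 + 198998) = (-143339 - 516)*80124 = -143855*80124 = -11526238020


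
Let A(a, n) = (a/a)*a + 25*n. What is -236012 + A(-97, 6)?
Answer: -235959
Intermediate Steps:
A(a, n) = a + 25*n (A(a, n) = 1*a + 25*n = a + 25*n)
-236012 + A(-97, 6) = -236012 + (-97 + 25*6) = -236012 + (-97 + 150) = -236012 + 53 = -235959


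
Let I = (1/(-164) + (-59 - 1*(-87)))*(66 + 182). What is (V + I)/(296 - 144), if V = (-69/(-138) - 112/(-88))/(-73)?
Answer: 457133453/10008592 ≈ 45.674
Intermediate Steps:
V = -39/1606 (V = (-69*(-1/138) - 112*(-1/88))*(-1/73) = (½ + 14/11)*(-1/73) = (39/22)*(-1/73) = -39/1606 ≈ -0.024284)
I = 284642/41 (I = (-1/164 + (-59 + 87))*248 = (-1/164 + 28)*248 = (4591/164)*248 = 284642/41 ≈ 6942.5)
(V + I)/(296 - 144) = (-39/1606 + 284642/41)/(296 - 144) = (457133453/65846)/152 = (457133453/65846)*(1/152) = 457133453/10008592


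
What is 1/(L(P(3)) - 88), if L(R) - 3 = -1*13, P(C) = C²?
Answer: -1/98 ≈ -0.010204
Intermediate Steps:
L(R) = -10 (L(R) = 3 - 1*13 = 3 - 13 = -10)
1/(L(P(3)) - 88) = 1/(-10 - 88) = 1/(-98) = -1/98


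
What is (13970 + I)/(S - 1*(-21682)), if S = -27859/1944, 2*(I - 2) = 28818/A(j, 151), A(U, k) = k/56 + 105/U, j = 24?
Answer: 342350064/463341439 ≈ 0.73887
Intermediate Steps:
A(U, k) = 105/U + k/56 (A(U, k) = k*(1/56) + 105/U = k/56 + 105/U = 105/U + k/56)
I = 22436/11 (I = 2 + (28818/(105/24 + (1/56)*151))/2 = 2 + (28818/(105*(1/24) + 151/56))/2 = 2 + (28818/(35/8 + 151/56))/2 = 2 + (28818/(99/14))/2 = 2 + (28818*(14/99))/2 = 2 + (½)*(44828/11) = 2 + 22414/11 = 22436/11 ≈ 2039.6)
S = -27859/1944 (S = -27859*1/1944 = -27859/1944 ≈ -14.331)
(13970 + I)/(S - 1*(-21682)) = (13970 + 22436/11)/(-27859/1944 - 1*(-21682)) = 176106/(11*(-27859/1944 + 21682)) = 176106/(11*(42121949/1944)) = (176106/11)*(1944/42121949) = 342350064/463341439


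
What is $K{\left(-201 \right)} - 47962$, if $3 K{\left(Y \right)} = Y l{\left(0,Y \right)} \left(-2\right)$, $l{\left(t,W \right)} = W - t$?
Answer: $-74896$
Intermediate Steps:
$K{\left(Y \right)} = - \frac{2 Y^{2}}{3}$ ($K{\left(Y \right)} = \frac{Y \left(Y - 0\right) \left(-2\right)}{3} = \frac{Y \left(Y + 0\right) \left(-2\right)}{3} = \frac{Y Y \left(-2\right)}{3} = \frac{Y^{2} \left(-2\right)}{3} = \frac{\left(-2\right) Y^{2}}{3} = - \frac{2 Y^{2}}{3}$)
$K{\left(-201 \right)} - 47962 = - \frac{2 \left(-201\right)^{2}}{3} - 47962 = \left(- \frac{2}{3}\right) 40401 - 47962 = -26934 - 47962 = -74896$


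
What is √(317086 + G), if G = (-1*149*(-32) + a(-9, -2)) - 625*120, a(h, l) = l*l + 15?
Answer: √246873 ≈ 496.86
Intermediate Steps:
a(h, l) = 15 + l² (a(h, l) = l² + 15 = 15 + l²)
G = -70213 (G = (-1*149*(-32) + (15 + (-2)²)) - 625*120 = (-149*(-32) + (15 + 4)) - 1*75000 = (4768 + 19) - 75000 = 4787 - 75000 = -70213)
√(317086 + G) = √(317086 - 70213) = √246873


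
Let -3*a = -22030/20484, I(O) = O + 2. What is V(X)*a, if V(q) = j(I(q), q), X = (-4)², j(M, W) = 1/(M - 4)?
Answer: 11015/430164 ≈ 0.025607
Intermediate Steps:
I(O) = 2 + O
j(M, W) = 1/(-4 + M)
X = 16
V(q) = 1/(-2 + q) (V(q) = 1/(-4 + (2 + q)) = 1/(-2 + q))
a = 11015/30726 (a = -(-22030)/(3*20484) = -⅓*(-11015/10242) = 11015/30726 ≈ 0.35849)
V(X)*a = (11015/30726)/(-2 + 16) = (11015/30726)/14 = (1/14)*(11015/30726) = 11015/430164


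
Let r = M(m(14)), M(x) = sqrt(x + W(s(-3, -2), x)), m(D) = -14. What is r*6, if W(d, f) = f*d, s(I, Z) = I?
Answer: 12*sqrt(7) ≈ 31.749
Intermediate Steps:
W(d, f) = d*f
M(x) = sqrt(2)*sqrt(-x) (M(x) = sqrt(x - 3*x) = sqrt(-2*x) = sqrt(2)*sqrt(-x))
r = 2*sqrt(7) (r = sqrt(2)*sqrt(-1*(-14)) = sqrt(2)*sqrt(14) = 2*sqrt(7) ≈ 5.2915)
r*6 = (2*sqrt(7))*6 = 12*sqrt(7)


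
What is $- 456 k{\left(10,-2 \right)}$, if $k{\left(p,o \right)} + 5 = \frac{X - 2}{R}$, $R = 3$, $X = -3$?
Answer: $3040$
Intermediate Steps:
$k{\left(p,o \right)} = - \frac{20}{3}$ ($k{\left(p,o \right)} = -5 + \frac{-3 - 2}{3} = -5 + \left(-3 - 2\right) \frac{1}{3} = -5 - \frac{5}{3} = - \frac{20}{3}$)
$- 456 k{\left(10,-2 \right)} = \left(-456\right) \left(- \frac{20}{3}\right) = 3040$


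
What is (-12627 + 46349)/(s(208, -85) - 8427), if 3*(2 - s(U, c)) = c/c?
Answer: -50583/12638 ≈ -4.0025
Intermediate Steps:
s(U, c) = 5/3 (s(U, c) = 2 - c/(3*c) = 2 - ⅓*1 = 2 - ⅓ = 5/3)
(-12627 + 46349)/(s(208, -85) - 8427) = (-12627 + 46349)/(5/3 - 8427) = 33722/(-25276/3) = 33722*(-3/25276) = -50583/12638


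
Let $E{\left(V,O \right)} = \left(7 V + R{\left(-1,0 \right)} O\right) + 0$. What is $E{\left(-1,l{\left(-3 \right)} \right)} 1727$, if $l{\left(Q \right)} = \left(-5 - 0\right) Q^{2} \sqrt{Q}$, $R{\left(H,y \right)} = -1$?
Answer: $-12089 + 77715 i \sqrt{3} \approx -12089.0 + 1.3461 \cdot 10^{5} i$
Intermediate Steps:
$l{\left(Q \right)} = - 5 Q^{\frac{5}{2}}$ ($l{\left(Q \right)} = \left(-5 + 0\right) Q^{2} \sqrt{Q} = - 5 Q^{2} \sqrt{Q} = - 5 Q^{\frac{5}{2}}$)
$E{\left(V,O \right)} = - O + 7 V$ ($E{\left(V,O \right)} = \left(7 V - O\right) + 0 = \left(- O + 7 V\right) + 0 = - O + 7 V$)
$E{\left(-1,l{\left(-3 \right)} \right)} 1727 = \left(- \left(-5\right) \left(-3\right)^{\frac{5}{2}} + 7 \left(-1\right)\right) 1727 = \left(- \left(-5\right) 9 i \sqrt{3} - 7\right) 1727 = \left(- \left(-45\right) i \sqrt{3} - 7\right) 1727 = \left(45 i \sqrt{3} - 7\right) 1727 = \left(-7 + 45 i \sqrt{3}\right) 1727 = -12089 + 77715 i \sqrt{3}$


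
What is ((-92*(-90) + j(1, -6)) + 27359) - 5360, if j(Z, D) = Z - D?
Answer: 30286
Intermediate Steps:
((-92*(-90) + j(1, -6)) + 27359) - 5360 = ((-92*(-90) + (1 - 1*(-6))) + 27359) - 5360 = ((8280 + (1 + 6)) + 27359) - 5360 = ((8280 + 7) + 27359) - 5360 = (8287 + 27359) - 5360 = 35646 - 5360 = 30286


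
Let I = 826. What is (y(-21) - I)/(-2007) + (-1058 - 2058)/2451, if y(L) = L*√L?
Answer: -74198/86301 + 7*I*√21/669 ≈ -0.85976 + 0.047949*I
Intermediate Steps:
y(L) = L^(3/2)
(y(-21) - I)/(-2007) + (-1058 - 2058)/2451 = ((-21)^(3/2) - 1*826)/(-2007) + (-1058 - 2058)/2451 = (-21*I*√21 - 826)*(-1/2007) - 3116*1/2451 = (-826 - 21*I*√21)*(-1/2007) - 164/129 = (826/2007 + 7*I*√21/669) - 164/129 = -74198/86301 + 7*I*√21/669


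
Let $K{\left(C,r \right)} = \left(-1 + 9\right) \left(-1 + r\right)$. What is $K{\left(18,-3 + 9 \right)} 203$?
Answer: $8120$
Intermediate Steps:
$K{\left(C,r \right)} = -8 + 8 r$ ($K{\left(C,r \right)} = 8 \left(-1 + r\right) = -8 + 8 r$)
$K{\left(18,-3 + 9 \right)} 203 = \left(-8 + 8 \left(-3 + 9\right)\right) 203 = \left(-8 + 8 \cdot 6\right) 203 = \left(-8 + 48\right) 203 = 40 \cdot 203 = 8120$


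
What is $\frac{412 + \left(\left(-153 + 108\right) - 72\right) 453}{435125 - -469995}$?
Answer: $- \frac{52589}{905120} \approx -0.058102$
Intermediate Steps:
$\frac{412 + \left(\left(-153 + 108\right) - 72\right) 453}{435125 - -469995} = \frac{412 + \left(-45 - 72\right) 453}{435125 + 469995} = \frac{412 - 53001}{905120} = \left(412 - 53001\right) \frac{1}{905120} = \left(-52589\right) \frac{1}{905120} = - \frac{52589}{905120}$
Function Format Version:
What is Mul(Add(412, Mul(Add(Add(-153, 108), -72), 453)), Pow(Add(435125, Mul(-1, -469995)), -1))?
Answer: Rational(-52589, 905120) ≈ -0.058102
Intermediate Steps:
Mul(Add(412, Mul(Add(Add(-153, 108), -72), 453)), Pow(Add(435125, Mul(-1, -469995)), -1)) = Mul(Add(412, Mul(Add(-45, -72), 453)), Pow(Add(435125, 469995), -1)) = Mul(Add(412, Mul(-117, 453)), Pow(905120, -1)) = Mul(Add(412, -53001), Rational(1, 905120)) = Mul(-52589, Rational(1, 905120)) = Rational(-52589, 905120)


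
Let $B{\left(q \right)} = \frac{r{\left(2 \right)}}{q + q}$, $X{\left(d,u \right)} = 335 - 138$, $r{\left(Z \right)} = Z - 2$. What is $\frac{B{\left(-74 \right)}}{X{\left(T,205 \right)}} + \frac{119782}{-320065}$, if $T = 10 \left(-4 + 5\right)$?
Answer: $- \frac{119782}{320065} \approx -0.37424$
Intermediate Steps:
$r{\left(Z \right)} = -2 + Z$ ($r{\left(Z \right)} = Z - 2 = -2 + Z$)
$T = 10$ ($T = 10 \cdot 1 = 10$)
$X{\left(d,u \right)} = 197$
$B{\left(q \right)} = 0$ ($B{\left(q \right)} = \frac{-2 + 2}{q + q} = \frac{1}{2 q} 0 = 0$)
$\frac{B{\left(-74 \right)}}{X{\left(T,205 \right)}} + \frac{119782}{-320065} = \frac{0}{197} + \frac{119782}{-320065} = 0 \cdot \frac{1}{197} + 119782 \left(- \frac{1}{320065}\right) = 0 - \frac{119782}{320065} = - \frac{119782}{320065}$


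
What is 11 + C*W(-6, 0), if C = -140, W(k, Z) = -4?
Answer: 571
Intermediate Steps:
11 + C*W(-6, 0) = 11 - 140*(-4) = 11 + 560 = 571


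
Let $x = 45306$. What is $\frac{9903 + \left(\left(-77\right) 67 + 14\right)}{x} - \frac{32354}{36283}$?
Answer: $- \frac{215532635}{273972933} \approx -0.78669$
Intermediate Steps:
$\frac{9903 + \left(\left(-77\right) 67 + 14\right)}{x} - \frac{32354}{36283} = \frac{9903 + \left(\left(-77\right) 67 + 14\right)}{45306} - \frac{32354}{36283} = \left(9903 + \left(-5159 + 14\right)\right) \frac{1}{45306} - \frac{32354}{36283} = \left(9903 - 5145\right) \frac{1}{45306} - \frac{32354}{36283} = 4758 \cdot \frac{1}{45306} - \frac{32354}{36283} = \frac{793}{7551} - \frac{32354}{36283} = - \frac{215532635}{273972933}$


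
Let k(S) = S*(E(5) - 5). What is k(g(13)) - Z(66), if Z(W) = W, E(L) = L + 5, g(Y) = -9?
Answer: -111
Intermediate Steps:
E(L) = 5 + L
k(S) = 5*S (k(S) = S*((5 + 5) - 5) = S*(10 - 5) = S*5 = 5*S)
k(g(13)) - Z(66) = 5*(-9) - 1*66 = -45 - 66 = -111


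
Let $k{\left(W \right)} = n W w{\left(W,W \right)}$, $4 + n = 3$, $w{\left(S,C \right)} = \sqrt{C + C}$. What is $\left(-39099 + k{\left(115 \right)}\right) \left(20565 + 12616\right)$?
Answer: $-1297343919 - 3815815 \sqrt{230} \approx -1.3552 \cdot 10^{9}$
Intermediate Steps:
$w{\left(S,C \right)} = \sqrt{2} \sqrt{C}$ ($w{\left(S,C \right)} = \sqrt{2 C} = \sqrt{2} \sqrt{C}$)
$n = -1$ ($n = -4 + 3 = -1$)
$k{\left(W \right)} = - \sqrt{2} W^{\frac{3}{2}}$ ($k{\left(W \right)} = - W \sqrt{2} \sqrt{W} = - \sqrt{2} W^{\frac{3}{2}}$)
$\left(-39099 + k{\left(115 \right)}\right) \left(20565 + 12616\right) = \left(-39099 - \sqrt{2} \cdot 115^{\frac{3}{2}}\right) \left(20565 + 12616\right) = \left(-39099 - \sqrt{2} \cdot 115 \sqrt{115}\right) 33181 = \left(-39099 - 115 \sqrt{230}\right) 33181 = -1297343919 - 3815815 \sqrt{230}$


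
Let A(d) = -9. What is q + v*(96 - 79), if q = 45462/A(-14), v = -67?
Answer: -18571/3 ≈ -6190.3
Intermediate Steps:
q = -15154/3 (q = 45462/(-9) = 45462*(-1/9) = -15154/3 ≈ -5051.3)
q + v*(96 - 79) = -15154/3 - 67*(96 - 79) = -15154/3 - 67*17 = -15154/3 - 1139 = -18571/3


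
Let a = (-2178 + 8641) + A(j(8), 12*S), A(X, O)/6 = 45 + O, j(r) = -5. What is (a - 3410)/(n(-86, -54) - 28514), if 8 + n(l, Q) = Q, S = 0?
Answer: -3323/28576 ≈ -0.11629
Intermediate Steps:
n(l, Q) = -8 + Q
A(X, O) = 270 + 6*O (A(X, O) = 6*(45 + O) = 270 + 6*O)
a = 6733 (a = (-2178 + 8641) + (270 + 6*(12*0)) = 6463 + (270 + 6*0) = 6463 + (270 + 0) = 6463 + 270 = 6733)
(a - 3410)/(n(-86, -54) - 28514) = (6733 - 3410)/((-8 - 54) - 28514) = 3323/(-62 - 28514) = 3323/(-28576) = 3323*(-1/28576) = -3323/28576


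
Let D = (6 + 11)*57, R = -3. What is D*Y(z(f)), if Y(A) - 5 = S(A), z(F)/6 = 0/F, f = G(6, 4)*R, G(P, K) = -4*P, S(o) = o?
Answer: 4845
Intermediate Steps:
f = 72 (f = -4*6*(-3) = -24*(-3) = 72)
z(F) = 0 (z(F) = 6*(0/F) = 6*0 = 0)
Y(A) = 5 + A
D = 969 (D = 17*57 = 969)
D*Y(z(f)) = 969*(5 + 0) = 969*5 = 4845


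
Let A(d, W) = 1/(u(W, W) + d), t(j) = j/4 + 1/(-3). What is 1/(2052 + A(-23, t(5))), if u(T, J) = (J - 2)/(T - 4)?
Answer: 838/1719539 ≈ 0.00048734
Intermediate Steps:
u(T, J) = (-2 + J)/(-4 + T)
t(j) = -⅓ + j/4 (t(j) = j*(¼) + 1*(-⅓) = j/4 - ⅓ = -⅓ + j/4)
A(d, W) = 1/(d + (-2 + W)/(-4 + W)) (A(d, W) = 1/((-2 + W)/(-4 + W) + d) = 1/(d + (-2 + W)/(-4 + W)))
1/(2052 + A(-23, t(5))) = 1/(2052 + (-4 + (-⅓ + (¼)*5))/(-2 + (-⅓ + (¼)*5) - 23*(-4 + (-⅓ + (¼)*5)))) = 1/(2052 + (-4 + (-⅓ + 5/4))/(-2 + (-⅓ + 5/4) - 23*(-4 + (-⅓ + 5/4)))) = 1/(2052 + (-4 + 11/12)/(-2 + 11/12 - 23*(-4 + 11/12))) = 1/(2052 - 37/12/(-2 + 11/12 - 23*(-37/12))) = 1/(2052 - 37/12/(-2 + 11/12 + 851/12)) = 1/(2052 - 37/12/(419/6)) = 1/(2052 + (6/419)*(-37/12)) = 1/(2052 - 37/838) = 1/(1719539/838) = 838/1719539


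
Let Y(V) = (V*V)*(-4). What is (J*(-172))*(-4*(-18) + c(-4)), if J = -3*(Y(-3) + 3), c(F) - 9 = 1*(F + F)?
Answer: -1243044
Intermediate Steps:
Y(V) = -4*V**2 (Y(V) = V**2*(-4) = -4*V**2)
c(F) = 9 + 2*F (c(F) = 9 + 1*(F + F) = 9 + 1*(2*F) = 9 + 2*F)
J = 99 (J = -3*(-4*(-3)**2 + 3) = -3*(-4*9 + 3) = -3*(-36 + 3) = -3*(-33) = 99)
(J*(-172))*(-4*(-18) + c(-4)) = (99*(-172))*(-4*(-18) + (9 + 2*(-4))) = -17028*(72 + (9 - 8)) = -17028*(72 + 1) = -17028*73 = -1243044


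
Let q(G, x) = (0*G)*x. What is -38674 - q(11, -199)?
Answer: -38674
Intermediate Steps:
q(G, x) = 0 (q(G, x) = 0*x = 0)
-38674 - q(11, -199) = -38674 - 1*0 = -38674 + 0 = -38674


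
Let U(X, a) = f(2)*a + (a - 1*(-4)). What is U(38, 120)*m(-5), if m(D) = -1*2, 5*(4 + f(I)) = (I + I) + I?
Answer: 424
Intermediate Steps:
f(I) = -4 + 3*I/5 (f(I) = -4 + ((I + I) + I)/5 = -4 + (2*I + I)/5 = -4 + (3*I)/5 = -4 + 3*I/5)
U(X, a) = 4 - 9*a/5 (U(X, a) = (-4 + (3/5)*2)*a + (a - 1*(-4)) = (-4 + 6/5)*a + (a + 4) = -14*a/5 + (4 + a) = 4 - 9*a/5)
m(D) = -2
U(38, 120)*m(-5) = (4 - 9/5*120)*(-2) = (4 - 216)*(-2) = -212*(-2) = 424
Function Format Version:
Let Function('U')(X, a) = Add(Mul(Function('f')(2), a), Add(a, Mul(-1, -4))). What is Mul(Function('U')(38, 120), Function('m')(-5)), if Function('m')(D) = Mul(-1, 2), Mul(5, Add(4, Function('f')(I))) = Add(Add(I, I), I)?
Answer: 424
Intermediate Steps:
Function('f')(I) = Add(-4, Mul(Rational(3, 5), I)) (Function('f')(I) = Add(-4, Mul(Rational(1, 5), Add(Add(I, I), I))) = Add(-4, Mul(Rational(1, 5), Add(Mul(2, I), I))) = Add(-4, Mul(Rational(1, 5), Mul(3, I))) = Add(-4, Mul(Rational(3, 5), I)))
Function('U')(X, a) = Add(4, Mul(Rational(-9, 5), a)) (Function('U')(X, a) = Add(Mul(Add(-4, Mul(Rational(3, 5), 2)), a), Add(a, Mul(-1, -4))) = Add(Mul(Add(-4, Rational(6, 5)), a), Add(a, 4)) = Add(Mul(Rational(-14, 5), a), Add(4, a)) = Add(4, Mul(Rational(-9, 5), a)))
Function('m')(D) = -2
Mul(Function('U')(38, 120), Function('m')(-5)) = Mul(Add(4, Mul(Rational(-9, 5), 120)), -2) = Mul(Add(4, -216), -2) = Mul(-212, -2) = 424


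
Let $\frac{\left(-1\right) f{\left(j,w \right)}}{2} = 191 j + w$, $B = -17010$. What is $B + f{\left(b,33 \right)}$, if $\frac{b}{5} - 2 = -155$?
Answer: $275154$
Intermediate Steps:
$b = -765$ ($b = 10 + 5 \left(-155\right) = 10 - 775 = -765$)
$f{\left(j,w \right)} = - 382 j - 2 w$ ($f{\left(j,w \right)} = - 2 \left(191 j + w\right) = - 2 \left(w + 191 j\right) = - 382 j - 2 w$)
$B + f{\left(b,33 \right)} = -17010 - -292164 = -17010 + \left(292230 - 66\right) = -17010 + 292164 = 275154$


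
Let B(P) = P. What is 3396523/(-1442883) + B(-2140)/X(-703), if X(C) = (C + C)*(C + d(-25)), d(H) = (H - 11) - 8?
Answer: -45774291527/19428641577 ≈ -2.3560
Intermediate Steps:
d(H) = -19 + H (d(H) = (-11 + H) - 8 = -19 + H)
X(C) = 2*C*(-44 + C) (X(C) = (C + C)*(C + (-19 - 25)) = (2*C)*(C - 44) = (2*C)*(-44 + C) = 2*C*(-44 + C))
3396523/(-1442883) + B(-2140)/X(-703) = 3396523/(-1442883) - 2140*(-1/(1406*(-44 - 703))) = 3396523*(-1/1442883) - 2140/(2*(-703)*(-747)) = -261271/110991 - 2140/1050282 = -261271/110991 - 2140*1/1050282 = -261271/110991 - 1070/525141 = -45774291527/19428641577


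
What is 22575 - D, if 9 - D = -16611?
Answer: 5955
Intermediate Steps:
D = 16620 (D = 9 - 1*(-16611) = 9 + 16611 = 16620)
22575 - D = 22575 - 1*16620 = 22575 - 16620 = 5955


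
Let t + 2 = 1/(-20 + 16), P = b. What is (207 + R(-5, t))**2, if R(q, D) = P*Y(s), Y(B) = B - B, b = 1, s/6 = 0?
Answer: 42849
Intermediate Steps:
s = 0 (s = 6*0 = 0)
Y(B) = 0
P = 1
t = -9/4 (t = -2 + 1/(-20 + 16) = -2 + 1/(-4) = -2 - 1/4 = -9/4 ≈ -2.2500)
R(q, D) = 0 (R(q, D) = 1*0 = 0)
(207 + R(-5, t))**2 = (207 + 0)**2 = 207**2 = 42849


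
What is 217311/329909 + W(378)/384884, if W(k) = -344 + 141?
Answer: 83572555397/126976695556 ≈ 0.65817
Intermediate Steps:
W(k) = -203
217311/329909 + W(378)/384884 = 217311/329909 - 203/384884 = 83572555397/126976695556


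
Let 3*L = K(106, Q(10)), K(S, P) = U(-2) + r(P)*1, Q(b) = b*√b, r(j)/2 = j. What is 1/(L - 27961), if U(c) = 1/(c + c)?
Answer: -1342132/37527443363 - 320*√10/37527443363 ≈ -3.5791e-5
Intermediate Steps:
r(j) = 2*j
Q(b) = b^(3/2)
U(c) = 1/(2*c)
K(S, P) = -¼ + 2*P (K(S, P) = (½)/(-2) + (2*P)*1 = (½)*(-½) + 2*P = -¼ + 2*P)
L = -1/12 + 20*√10/3 (L = (-¼ + 2*10^(3/2))/3 = (-¼ + 2*(10*√10))/3 = (-¼ + 20*√10)/3 = -1/12 + 20*√10/3 ≈ 20.999)
1/(L - 27961) = 1/((-1/12 + 20*√10/3) - 27961) = 1/(-335533/12 + 20*√10/3)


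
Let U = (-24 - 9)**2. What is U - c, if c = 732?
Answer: 357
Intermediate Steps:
U = 1089 (U = (-33)**2 = 1089)
U - c = 1089 - 1*732 = 1089 - 732 = 357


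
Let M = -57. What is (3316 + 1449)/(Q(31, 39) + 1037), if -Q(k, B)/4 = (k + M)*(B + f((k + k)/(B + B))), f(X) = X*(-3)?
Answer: 953/969 ≈ 0.98349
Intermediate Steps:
f(X) = -3*X
Q(k, B) = -4*(-57 + k)*(B - 3*k/B) (Q(k, B) = -4*(k - 57)*(B - 3*(k + k)/(B + B)) = -4*(-57 + k)*(B - 3*2*k/(2*B)) = -4*(-57 + k)*(B - 3*2*k*1/(2*B)) = -4*(-57 + k)*(B - 3*k/B))
(3316 + 1449)/(Q(31, 39) + 1037) = (3316 + 1449)/(4*(-171*31 + 3*31² + 39²*(57 - 1*31))/39 + 1037) = 4765/(4*(1/39)*(-5301 + 3*961 + 1521*(57 - 31)) + 1037) = 4765/(4*(1/39)*(-5301 + 2883 + 1521*26) + 1037) = 4765/(4*(1/39)*(-5301 + 2883 + 39546) + 1037) = 4765/(4*(1/39)*37128 + 1037) = 4765/(3808 + 1037) = 4765/4845 = 4765*(1/4845) = 953/969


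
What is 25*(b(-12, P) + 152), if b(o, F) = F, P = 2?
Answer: 3850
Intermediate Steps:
25*(b(-12, P) + 152) = 25*(2 + 152) = 25*154 = 3850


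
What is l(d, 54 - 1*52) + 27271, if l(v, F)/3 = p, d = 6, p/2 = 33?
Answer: 27469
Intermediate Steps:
p = 66 (p = 2*33 = 66)
l(v, F) = 198 (l(v, F) = 3*66 = 198)
l(d, 54 - 1*52) + 27271 = 198 + 27271 = 27469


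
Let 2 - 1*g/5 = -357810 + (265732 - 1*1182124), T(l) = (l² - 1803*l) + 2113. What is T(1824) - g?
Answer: -6330603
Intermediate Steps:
T(l) = 2113 + l² - 1803*l
g = 6371020 (g = 10 - 5*(-357810 + (265732 - 1*1182124)) = 10 - 5*(-357810 + (265732 - 1182124)) = 10 - 5*(-357810 - 916392) = 10 - 5*(-1274202) = 10 + 6371010 = 6371020)
T(1824) - g = (2113 + 1824² - 1803*1824) - 1*6371020 = (2113 + 3326976 - 3288672) - 6371020 = 40417 - 6371020 = -6330603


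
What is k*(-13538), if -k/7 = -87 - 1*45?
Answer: -12509112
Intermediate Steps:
k = 924 (k = -7*(-87 - 1*45) = -7*(-87 - 45) = -7*(-132) = 924)
k*(-13538) = 924*(-13538) = -12509112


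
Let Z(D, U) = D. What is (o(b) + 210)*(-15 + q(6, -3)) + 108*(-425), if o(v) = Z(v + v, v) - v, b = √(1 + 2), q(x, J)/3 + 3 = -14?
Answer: -59760 - 66*√3 ≈ -59874.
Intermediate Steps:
q(x, J) = -51 (q(x, J) = -9 + 3*(-14) = -9 - 42 = -51)
b = √3 ≈ 1.7320
o(v) = v (o(v) = (v + v) - v = 2*v - v = v)
(o(b) + 210)*(-15 + q(6, -3)) + 108*(-425) = (√3 + 210)*(-15 - 51) + 108*(-425) = (210 + √3)*(-66) - 45900 = (-13860 - 66*√3) - 45900 = -59760 - 66*√3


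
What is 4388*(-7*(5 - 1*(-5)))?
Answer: -307160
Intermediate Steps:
4388*(-7*(5 - 1*(-5))) = 4388*(-7*(5 + 5)) = 4388*(-7*10) = 4388*(-70) = -307160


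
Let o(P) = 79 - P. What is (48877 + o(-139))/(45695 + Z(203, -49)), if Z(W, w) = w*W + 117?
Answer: 1091/797 ≈ 1.3689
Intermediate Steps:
Z(W, w) = 117 + W*w (Z(W, w) = W*w + 117 = 117 + W*w)
(48877 + o(-139))/(45695 + Z(203, -49)) = (48877 + (79 - 1*(-139)))/(45695 + (117 + 203*(-49))) = (48877 + (79 + 139))/(45695 + (117 - 9947)) = (48877 + 218)/(45695 - 9830) = 49095/35865 = 49095*(1/35865) = 1091/797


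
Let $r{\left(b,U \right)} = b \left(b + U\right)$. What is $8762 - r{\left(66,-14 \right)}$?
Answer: $5330$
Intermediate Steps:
$r{\left(b,U \right)} = b \left(U + b\right)$
$8762 - r{\left(66,-14 \right)} = 8762 - 66 \left(-14 + 66\right) = 8762 - 66 \cdot 52 = 8762 - 3432 = 5330$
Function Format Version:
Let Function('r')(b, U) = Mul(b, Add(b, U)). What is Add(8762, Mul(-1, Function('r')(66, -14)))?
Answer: 5330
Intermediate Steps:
Function('r')(b, U) = Mul(b, Add(U, b))
Add(8762, Mul(-1, Function('r')(66, -14))) = Add(8762, Mul(-1, Mul(66, Add(-14, 66)))) = Add(8762, Mul(-1, Mul(66, 52))) = Add(8762, Mul(-1, 3432)) = Add(8762, -3432) = 5330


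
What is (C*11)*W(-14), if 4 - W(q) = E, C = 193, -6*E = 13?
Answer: 78551/6 ≈ 13092.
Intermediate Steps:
E = -13/6 (E = -⅙*13 = -13/6 ≈ -2.1667)
W(q) = 37/6 (W(q) = 4 - 1*(-13/6) = 4 + 13/6 = 37/6)
(C*11)*W(-14) = (193*11)*(37/6) = 2123*(37/6) = 78551/6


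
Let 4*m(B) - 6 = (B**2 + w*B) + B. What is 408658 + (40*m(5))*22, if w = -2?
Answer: 414378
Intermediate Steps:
m(B) = 3/2 - B/4 + B**2/4 (m(B) = 3/2 + ((B**2 - 2*B) + B)/4 = 3/2 + (B**2 - B)/4 = 3/2 + (-B/4 + B**2/4) = 3/2 - B/4 + B**2/4)
408658 + (40*m(5))*22 = 408658 + (40*(3/2 - 1/4*5 + (1/4)*5**2))*22 = 408658 + (40*(3/2 - 5/4 + (1/4)*25))*22 = 408658 + (40*(3/2 - 5/4 + 25/4))*22 = 408658 + (40*(13/2))*22 = 408658 + 260*22 = 408658 + 5720 = 414378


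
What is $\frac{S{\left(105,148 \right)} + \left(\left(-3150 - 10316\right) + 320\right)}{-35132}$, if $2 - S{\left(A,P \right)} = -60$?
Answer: $\frac{3271}{8783} \approx 0.37242$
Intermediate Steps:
$S{\left(A,P \right)} = 62$ ($S{\left(A,P \right)} = 2 - -60 = 2 + 60 = 62$)
$\frac{S{\left(105,148 \right)} + \left(\left(-3150 - 10316\right) + 320\right)}{-35132} = \frac{62 + \left(\left(-3150 - 10316\right) + 320\right)}{-35132} = \left(62 + \left(-13466 + 320\right)\right) \left(- \frac{1}{35132}\right) = \left(62 - 13146\right) \left(- \frac{1}{35132}\right) = \left(-13084\right) \left(- \frac{1}{35132}\right) = \frac{3271}{8783}$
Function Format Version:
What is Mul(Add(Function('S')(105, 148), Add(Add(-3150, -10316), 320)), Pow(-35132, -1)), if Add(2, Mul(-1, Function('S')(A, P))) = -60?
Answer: Rational(3271, 8783) ≈ 0.37242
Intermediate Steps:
Function('S')(A, P) = 62 (Function('S')(A, P) = Add(2, Mul(-1, -60)) = Add(2, 60) = 62)
Mul(Add(Function('S')(105, 148), Add(Add(-3150, -10316), 320)), Pow(-35132, -1)) = Mul(Add(62, Add(Add(-3150, -10316), 320)), Pow(-35132, -1)) = Mul(Add(62, Add(-13466, 320)), Rational(-1, 35132)) = Mul(Add(62, -13146), Rational(-1, 35132)) = Mul(-13084, Rational(-1, 35132)) = Rational(3271, 8783)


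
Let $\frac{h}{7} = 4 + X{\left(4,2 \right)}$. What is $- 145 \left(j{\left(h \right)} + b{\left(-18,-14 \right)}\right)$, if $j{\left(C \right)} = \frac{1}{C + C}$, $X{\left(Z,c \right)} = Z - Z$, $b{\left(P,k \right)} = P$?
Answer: $\frac{146015}{56} \approx 2607.4$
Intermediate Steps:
$X{\left(Z,c \right)} = 0$
$h = 28$ ($h = 7 \left(4 + 0\right) = 7 \cdot 4 = 28$)
$j{\left(C \right)} = \frac{1}{2 C}$
$- 145 \left(j{\left(h \right)} + b{\left(-18,-14 \right)}\right) = - 145 \left(\frac{1}{2 \cdot 28} - 18\right) = - 145 \left(\frac{1}{2} \cdot \frac{1}{28} - 18\right) = - 145 \left(\frac{1}{56} - 18\right) = \left(-145\right) \left(- \frac{1007}{56}\right) = \frac{146015}{56}$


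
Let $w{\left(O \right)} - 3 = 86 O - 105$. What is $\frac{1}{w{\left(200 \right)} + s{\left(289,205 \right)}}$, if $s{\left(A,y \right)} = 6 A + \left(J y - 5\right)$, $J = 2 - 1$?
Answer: $\frac{1}{19032} \approx 5.2543 \cdot 10^{-5}$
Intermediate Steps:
$J = 1$ ($J = 2 - 1 = 1$)
$s{\left(A,y \right)} = -5 + y + 6 A$ ($s{\left(A,y \right)} = 6 A + \left(1 y - 5\right) = 6 A + \left(y - 5\right) = 6 A + \left(-5 + y\right) = -5 + y + 6 A$)
$w{\left(O \right)} = -102 + 86 O$ ($w{\left(O \right)} = 3 + \left(86 O - 105\right) = 3 + \left(-105 + 86 O\right) = -102 + 86 O$)
$\frac{1}{w{\left(200 \right)} + s{\left(289,205 \right)}} = \frac{1}{\left(-102 + 86 \cdot 200\right) + \left(-5 + 205 + 6 \cdot 289\right)} = \frac{1}{\left(-102 + 17200\right) + \left(-5 + 205 + 1734\right)} = \frac{1}{17098 + 1934} = \frac{1}{19032}$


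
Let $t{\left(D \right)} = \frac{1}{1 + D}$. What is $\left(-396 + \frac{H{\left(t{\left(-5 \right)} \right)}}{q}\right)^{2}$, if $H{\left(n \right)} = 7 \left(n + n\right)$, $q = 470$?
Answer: $\frac{138567829009}{883600} \approx 1.5682 \cdot 10^{5}$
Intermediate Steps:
$H{\left(n \right)} = 14 n$ ($H{\left(n \right)} = 7 \cdot 2 n = 14 n$)
$\left(-396 + \frac{H{\left(t{\left(-5 \right)} \right)}}{q}\right)^{2} = \left(-396 + \frac{14 \frac{1}{1 - 5}}{470}\right)^{2} = \left(-396 + \frac{14}{-4} \cdot \frac{1}{470}\right)^{2} = \left(-396 + 14 \left(- \frac{1}{4}\right) \frac{1}{470}\right)^{2} = \left(-396 - \frac{7}{940}\right)^{2} = \left(- \frac{372247}{940}\right)^{2} = \frac{138567829009}{883600}$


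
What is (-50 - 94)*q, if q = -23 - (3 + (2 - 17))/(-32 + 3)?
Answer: 97776/29 ≈ 3371.6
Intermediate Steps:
q = -679/29 (q = -23 - (3 - 15)/(-29) = -23 - (-12)*(-1)/29 = -23 - 1*12/29 = -23 - 12/29 = -679/29 ≈ -23.414)
(-50 - 94)*q = (-50 - 94)*(-679/29) = -144*(-679/29) = 97776/29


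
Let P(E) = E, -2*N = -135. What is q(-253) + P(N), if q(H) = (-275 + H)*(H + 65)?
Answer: 198663/2 ≈ 99332.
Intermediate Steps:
N = 135/2 (N = -½*(-135) = 135/2 ≈ 67.500)
q(H) = (-275 + H)*(65 + H)
q(-253) + P(N) = (-17875 + (-253)² - 210*(-253)) + 135/2 = (-17875 + 64009 + 53130) + 135/2 = 99264 + 135/2 = 198663/2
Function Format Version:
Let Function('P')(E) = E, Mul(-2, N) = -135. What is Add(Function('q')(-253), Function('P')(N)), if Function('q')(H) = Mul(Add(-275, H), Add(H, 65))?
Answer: Rational(198663, 2) ≈ 99332.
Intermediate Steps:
N = Rational(135, 2) (N = Mul(Rational(-1, 2), -135) = Rational(135, 2) ≈ 67.500)
Function('q')(H) = Mul(Add(-275, H), Add(65, H))
Add(Function('q')(-253), Function('P')(N)) = Add(Add(-17875, Pow(-253, 2), Mul(-210, -253)), Rational(135, 2)) = Add(Add(-17875, 64009, 53130), Rational(135, 2)) = Add(99264, Rational(135, 2)) = Rational(198663, 2)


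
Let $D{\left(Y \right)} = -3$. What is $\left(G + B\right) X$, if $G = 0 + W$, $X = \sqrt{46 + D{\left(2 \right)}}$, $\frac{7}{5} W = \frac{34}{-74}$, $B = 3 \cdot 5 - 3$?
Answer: $\frac{3023 \sqrt{43}}{259} \approx 76.537$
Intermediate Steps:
$B = 12$ ($B = 15 - 3 = 12$)
$W = - \frac{85}{259}$ ($W = \frac{5 \frac{34}{-74}}{7} = \frac{5 \cdot 34 \left(- \frac{1}{74}\right)}{7} = \frac{5}{7} \left(- \frac{17}{37}\right) = - \frac{85}{259} \approx -0.32819$)
$X = \sqrt{43}$ ($X = \sqrt{46 - 3} = \sqrt{43} \approx 6.5574$)
$G = - \frac{85}{259}$ ($G = 0 - \frac{85}{259} = - \frac{85}{259} \approx -0.32819$)
$\left(G + B\right) X = \left(- \frac{85}{259} + 12\right) \sqrt{43} = \frac{3023 \sqrt{43}}{259}$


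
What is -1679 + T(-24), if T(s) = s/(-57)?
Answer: -31893/19 ≈ -1678.6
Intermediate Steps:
T(s) = -s/57 (T(s) = s*(-1/57) = -s/57)
-1679 + T(-24) = -1679 - 1/57*(-24) = -1679 + 8/19 = -31893/19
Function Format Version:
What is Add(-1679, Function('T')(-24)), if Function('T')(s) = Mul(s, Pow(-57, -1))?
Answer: Rational(-31893, 19) ≈ -1678.6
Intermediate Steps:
Function('T')(s) = Mul(Rational(-1, 57), s) (Function('T')(s) = Mul(s, Rational(-1, 57)) = Mul(Rational(-1, 57), s))
Add(-1679, Function('T')(-24)) = Add(-1679, Mul(Rational(-1, 57), -24)) = Add(-1679, Rational(8, 19)) = Rational(-31893, 19)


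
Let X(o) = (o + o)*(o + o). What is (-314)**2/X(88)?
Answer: 24649/7744 ≈ 3.1830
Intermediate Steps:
X(o) = 4*o**2 (X(o) = (2*o)*(2*o) = 4*o**2)
(-314)**2/X(88) = (-314)**2/((4*88**2)) = 98596/((4*7744)) = 98596/30976 = 98596*(1/30976) = 24649/7744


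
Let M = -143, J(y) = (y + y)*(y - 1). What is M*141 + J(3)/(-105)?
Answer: -705709/35 ≈ -20163.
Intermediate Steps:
J(y) = 2*y*(-1 + y) (J(y) = (2*y)*(-1 + y) = 2*y*(-1 + y))
M*141 + J(3)/(-105) = -143*141 + (2*3*(-1 + 3))/(-105) = -20163 + (2*3*2)*(-1/105) = -20163 + 12*(-1/105) = -20163 - 4/35 = -705709/35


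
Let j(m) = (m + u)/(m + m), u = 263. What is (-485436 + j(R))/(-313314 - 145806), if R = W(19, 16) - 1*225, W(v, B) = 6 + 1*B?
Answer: 16423923/15533560 ≈ 1.0573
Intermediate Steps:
W(v, B) = 6 + B
R = -203 (R = (6 + 16) - 1*225 = 22 - 225 = -203)
j(m) = (263 + m)/(2*m) (j(m) = (m + 263)/(m + m) = (263 + m)/((2*m)) = (263 + m)*(1/(2*m)) = (263 + m)/(2*m))
(-485436 + j(R))/(-313314 - 145806) = (-485436 + (1/2)*(263 - 203)/(-203))/(-313314 - 145806) = (-485436 + (1/2)*(-1/203)*60)/(-459120) = (-485436 - 30/203)*(-1/459120) = -98543538/203*(-1/459120) = 16423923/15533560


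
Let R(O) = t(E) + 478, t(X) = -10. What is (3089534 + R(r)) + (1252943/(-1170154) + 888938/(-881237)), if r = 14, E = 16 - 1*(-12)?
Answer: 3186355389570734053/1031183000498 ≈ 3.0900e+6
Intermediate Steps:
E = 28 (E = 16 + 12 = 28)
R(O) = 468 (R(O) = -10 + 478 = 468)
(3089534 + R(r)) + (1252943/(-1170154) + 888938/(-881237)) = (3089534 + 468) + (1252943/(-1170154) + 888938/(-881237)) = 3090002 + (1252943*(-1/1170154) + 888938*(-1/881237)) = 3090002 + (-1252943/1170154 - 888938/881237) = 3090002 - 2144334086943/1031183000498 = 3186355389570734053/1031183000498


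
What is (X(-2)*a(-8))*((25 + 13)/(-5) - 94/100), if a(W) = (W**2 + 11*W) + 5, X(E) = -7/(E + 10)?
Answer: -56791/400 ≈ -141.98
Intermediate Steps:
X(E) = -7/(10 + E)
a(W) = 5 + W**2 + 11*W
(X(-2)*a(-8))*((25 + 13)/(-5) - 94/100) = ((-7/(10 - 2))*(5 + (-8)**2 + 11*(-8)))*((25 + 13)/(-5) - 94/100) = ((-7/8)*(5 + 64 - 88))*(38*(-1/5) - 94*1/100) = (-7*1/8*(-19))*(-38/5 - 47/50) = -7/8*(-19)*(-427/50) = (133/8)*(-427/50) = -56791/400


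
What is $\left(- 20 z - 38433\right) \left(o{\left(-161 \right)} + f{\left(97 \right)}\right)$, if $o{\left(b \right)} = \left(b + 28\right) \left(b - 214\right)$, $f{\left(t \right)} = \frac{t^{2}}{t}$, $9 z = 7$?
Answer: $- \frac{17292160964}{9} \approx -1.9214 \cdot 10^{9}$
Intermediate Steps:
$z = \frac{7}{9}$ ($z = \frac{1}{9} \cdot 7 = \frac{7}{9} \approx 0.77778$)
$f{\left(t \right)} = t$
$o{\left(b \right)} = \left(-214 + b\right) \left(28 + b\right)$ ($o{\left(b \right)} = \left(28 + b\right) \left(-214 + b\right) = \left(-214 + b\right) \left(28 + b\right)$)
$\left(- 20 z - 38433\right) \left(o{\left(-161 \right)} + f{\left(97 \right)}\right) = \left(\left(-20\right) \frac{7}{9} - 38433\right) \left(\left(-5992 + \left(-161\right)^{2} - -29946\right) + 97\right) = \left(- \frac{140}{9} - 38433\right) \left(\left(-5992 + 25921 + 29946\right) + 97\right) = - \frac{346037 \left(49875 + 97\right)}{9} = \left(- \frac{346037}{9}\right) 49972 = - \frac{17292160964}{9}$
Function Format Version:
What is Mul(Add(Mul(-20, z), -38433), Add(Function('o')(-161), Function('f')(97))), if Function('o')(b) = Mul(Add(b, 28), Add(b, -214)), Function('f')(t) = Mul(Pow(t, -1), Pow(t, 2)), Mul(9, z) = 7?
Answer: Rational(-17292160964, 9) ≈ -1.9214e+9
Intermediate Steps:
z = Rational(7, 9) (z = Mul(Rational(1, 9), 7) = Rational(7, 9) ≈ 0.77778)
Function('f')(t) = t
Function('o')(b) = Mul(Add(-214, b), Add(28, b)) (Function('o')(b) = Mul(Add(28, b), Add(-214, b)) = Mul(Add(-214, b), Add(28, b)))
Mul(Add(Mul(-20, z), -38433), Add(Function('o')(-161), Function('f')(97))) = Mul(Add(Mul(-20, Rational(7, 9)), -38433), Add(Add(-5992, Pow(-161, 2), Mul(-186, -161)), 97)) = Mul(Add(Rational(-140, 9), -38433), Add(Add(-5992, 25921, 29946), 97)) = Mul(Rational(-346037, 9), Add(49875, 97)) = Mul(Rational(-346037, 9), 49972) = Rational(-17292160964, 9)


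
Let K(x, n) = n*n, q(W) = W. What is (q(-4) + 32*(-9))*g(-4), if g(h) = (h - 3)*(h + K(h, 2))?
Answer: 0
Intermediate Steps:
K(x, n) = n²
g(h) = (-3 + h)*(4 + h) (g(h) = (h - 3)*(h + 2²) = (-3 + h)*(h + 4) = (-3 + h)*(4 + h))
(q(-4) + 32*(-9))*g(-4) = (-4 + 32*(-9))*(-12 - 4 + (-4)²) = (-4 - 288)*(-12 - 4 + 16) = -292*0 = 0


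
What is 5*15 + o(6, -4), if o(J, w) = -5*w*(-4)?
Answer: -5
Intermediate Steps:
o(J, w) = 20*w
5*15 + o(6, -4) = 5*15 + 20*(-4) = 75 - 80 = -5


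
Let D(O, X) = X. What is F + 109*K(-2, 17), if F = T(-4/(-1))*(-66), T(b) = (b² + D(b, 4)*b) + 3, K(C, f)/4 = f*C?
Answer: -17134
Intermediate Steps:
K(C, f) = 4*C*f (K(C, f) = 4*(f*C) = 4*(C*f) = 4*C*f)
T(b) = 3 + b² + 4*b (T(b) = (b² + 4*b) + 3 = 3 + b² + 4*b)
F = -2310 (F = (3 + (-4/(-1))² + 4*(-4/(-1)))*(-66) = (3 + (-4*(-1))² + 4*(-4*(-1)))*(-66) = (3 + 4² + 4*4)*(-66) = (3 + 16 + 16)*(-66) = 35*(-66) = -2310)
F + 109*K(-2, 17) = -2310 + 109*(4*(-2)*17) = -2310 + 109*(-136) = -2310 - 14824 = -17134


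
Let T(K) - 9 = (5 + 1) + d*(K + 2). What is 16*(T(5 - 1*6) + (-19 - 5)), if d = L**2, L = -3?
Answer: 0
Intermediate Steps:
d = 9 (d = (-3)**2 = 9)
T(K) = 33 + 9*K (T(K) = 9 + ((5 + 1) + 9*(K + 2)) = 9 + (6 + 9*(2 + K)) = 9 + (6 + (18 + 9*K)) = 9 + (24 + 9*K) = 33 + 9*K)
16*(T(5 - 1*6) + (-19 - 5)) = 16*((33 + 9*(5 - 1*6)) + (-19 - 5)) = 16*((33 + 9*(5 - 6)) - 24) = 16*((33 + 9*(-1)) - 24) = 16*((33 - 9) - 24) = 16*(24 - 24) = 16*0 = 0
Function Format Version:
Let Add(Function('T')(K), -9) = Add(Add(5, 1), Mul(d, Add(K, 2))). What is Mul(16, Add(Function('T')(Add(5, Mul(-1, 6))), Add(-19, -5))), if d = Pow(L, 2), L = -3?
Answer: 0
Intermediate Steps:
d = 9 (d = Pow(-3, 2) = 9)
Function('T')(K) = Add(33, Mul(9, K)) (Function('T')(K) = Add(9, Add(Add(5, 1), Mul(9, Add(K, 2)))) = Add(9, Add(6, Mul(9, Add(2, K)))) = Add(9, Add(6, Add(18, Mul(9, K)))) = Add(9, Add(24, Mul(9, K))) = Add(33, Mul(9, K)))
Mul(16, Add(Function('T')(Add(5, Mul(-1, 6))), Add(-19, -5))) = Mul(16, Add(Add(33, Mul(9, Add(5, Mul(-1, 6)))), Add(-19, -5))) = Mul(16, Add(Add(33, Mul(9, Add(5, -6))), -24)) = Mul(16, Add(Add(33, Mul(9, -1)), -24)) = Mul(16, Add(Add(33, -9), -24)) = Mul(16, Add(24, -24)) = Mul(16, 0) = 0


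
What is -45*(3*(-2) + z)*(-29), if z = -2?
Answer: -10440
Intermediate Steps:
-45*(3*(-2) + z)*(-29) = -45*(3*(-2) - 2)*(-29) = -45*(-6 - 2)*(-29) = -45*(-8)*(-29) = 360*(-29) = -10440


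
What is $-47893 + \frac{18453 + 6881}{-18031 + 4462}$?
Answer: $- \frac{649885451}{13569} \approx -47895.0$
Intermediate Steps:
$-47893 + \frac{18453 + 6881}{-18031 + 4462} = -47893 + \frac{25334}{-13569} = -47893 + 25334 \left(- \frac{1}{13569}\right) = -47893 - \frac{25334}{13569} = - \frac{649885451}{13569}$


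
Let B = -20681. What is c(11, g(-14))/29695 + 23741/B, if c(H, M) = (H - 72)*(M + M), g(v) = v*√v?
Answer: -23741/20681 + 1708*I*√14/29695 ≈ -1.148 + 0.21521*I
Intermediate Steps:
g(v) = v^(3/2)
c(H, M) = 2*M*(-72 + H) (c(H, M) = (-72 + H)*(2*M) = 2*M*(-72 + H))
c(11, g(-14))/29695 + 23741/B = (2*(-14)^(3/2)*(-72 + 11))/29695 + 23741/(-20681) = (2*(-14*I*√14)*(-61))*(1/29695) + 23741*(-1/20681) = (1708*I*√14)*(1/29695) - 23741/20681 = 1708*I*√14/29695 - 23741/20681 = -23741/20681 + 1708*I*√14/29695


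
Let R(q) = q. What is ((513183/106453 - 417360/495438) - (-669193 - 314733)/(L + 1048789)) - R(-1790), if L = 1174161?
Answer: 17531537350222517222/9770024823354275 ≈ 1794.4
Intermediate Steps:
((513183/106453 - 417360/495438) - (-669193 - 314733)/(L + 1048789)) - R(-1790) = ((513183/106453 - 417360/495438) - (-669193 - 314733)/(1174161 + 1048789)) - 1*(-1790) = ((513183*(1/106453) - 417360*1/495438) - (-983926)/2222950) + 1790 = ((513183/106453 - 69560/82573) - (-983926)/2222950) + 1790 = (34970189179/8790143569 - 1*(-491963/1111475)) + 1790 = (34970189179/8790143569 + 491963/1111475) + 1790 = 43192916418364972/9770024823354275 + 1790 = 17531537350222517222/9770024823354275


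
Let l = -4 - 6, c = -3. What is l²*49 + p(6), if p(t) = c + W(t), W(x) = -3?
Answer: 4894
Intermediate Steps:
l = -10
p(t) = -6 (p(t) = -3 - 3 = -6)
l²*49 + p(6) = (-10)²*49 - 6 = 100*49 - 6 = 4900 - 6 = 4894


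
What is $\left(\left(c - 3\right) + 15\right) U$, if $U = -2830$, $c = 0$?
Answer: $-33960$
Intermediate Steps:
$\left(\left(c - 3\right) + 15\right) U = \left(\left(0 - 3\right) + 15\right) \left(-2830\right) = \left(-3 + 15\right) \left(-2830\right) = 12 \left(-2830\right) = -33960$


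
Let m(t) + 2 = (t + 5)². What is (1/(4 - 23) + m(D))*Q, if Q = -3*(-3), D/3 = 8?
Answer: 143460/19 ≈ 7550.5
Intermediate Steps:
D = 24 (D = 3*8 = 24)
m(t) = -2 + (5 + t)² (m(t) = -2 + (t + 5)² = -2 + (5 + t)²)
Q = 9
(1/(4 - 23) + m(D))*Q = (1/(4 - 23) + (-2 + (5 + 24)²))*9 = (1/(-19) + (-2 + 29²))*9 = (-1/19 + (-2 + 841))*9 = (-1/19 + 839)*9 = (15940/19)*9 = 143460/19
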